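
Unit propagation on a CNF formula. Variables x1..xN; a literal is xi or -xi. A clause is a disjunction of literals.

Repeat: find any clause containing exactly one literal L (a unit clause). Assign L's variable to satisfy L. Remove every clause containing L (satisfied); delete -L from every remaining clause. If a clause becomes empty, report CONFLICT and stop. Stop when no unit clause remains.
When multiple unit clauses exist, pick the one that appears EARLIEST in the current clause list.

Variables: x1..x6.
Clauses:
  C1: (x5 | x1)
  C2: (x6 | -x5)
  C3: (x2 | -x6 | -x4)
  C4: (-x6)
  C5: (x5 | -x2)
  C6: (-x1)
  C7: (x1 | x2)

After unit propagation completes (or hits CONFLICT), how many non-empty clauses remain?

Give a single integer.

Answer: 1

Derivation:
unit clause [-6] forces x6=F; simplify:
  drop 6 from [6, -5] -> [-5]
  satisfied 2 clause(s); 5 remain; assigned so far: [6]
unit clause [-5] forces x5=F; simplify:
  drop 5 from [5, 1] -> [1]
  drop 5 from [5, -2] -> [-2]
  satisfied 1 clause(s); 4 remain; assigned so far: [5, 6]
unit clause [1] forces x1=T; simplify:
  drop -1 from [-1] -> [] (empty!)
  satisfied 2 clause(s); 2 remain; assigned so far: [1, 5, 6]
CONFLICT (empty clause)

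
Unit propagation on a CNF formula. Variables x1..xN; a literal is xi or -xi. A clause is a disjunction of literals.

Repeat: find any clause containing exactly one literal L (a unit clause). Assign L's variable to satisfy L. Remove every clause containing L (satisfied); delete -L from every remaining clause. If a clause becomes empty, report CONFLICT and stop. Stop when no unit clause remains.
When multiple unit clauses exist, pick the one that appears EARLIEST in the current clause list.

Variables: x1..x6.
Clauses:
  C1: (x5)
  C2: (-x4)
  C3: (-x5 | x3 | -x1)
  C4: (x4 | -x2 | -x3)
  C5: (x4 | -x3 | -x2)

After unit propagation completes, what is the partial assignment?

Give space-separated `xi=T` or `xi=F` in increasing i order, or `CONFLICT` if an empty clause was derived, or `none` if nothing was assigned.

Answer: x4=F x5=T

Derivation:
unit clause [5] forces x5=T; simplify:
  drop -5 from [-5, 3, -1] -> [3, -1]
  satisfied 1 clause(s); 4 remain; assigned so far: [5]
unit clause [-4] forces x4=F; simplify:
  drop 4 from [4, -2, -3] -> [-2, -3]
  drop 4 from [4, -3, -2] -> [-3, -2]
  satisfied 1 clause(s); 3 remain; assigned so far: [4, 5]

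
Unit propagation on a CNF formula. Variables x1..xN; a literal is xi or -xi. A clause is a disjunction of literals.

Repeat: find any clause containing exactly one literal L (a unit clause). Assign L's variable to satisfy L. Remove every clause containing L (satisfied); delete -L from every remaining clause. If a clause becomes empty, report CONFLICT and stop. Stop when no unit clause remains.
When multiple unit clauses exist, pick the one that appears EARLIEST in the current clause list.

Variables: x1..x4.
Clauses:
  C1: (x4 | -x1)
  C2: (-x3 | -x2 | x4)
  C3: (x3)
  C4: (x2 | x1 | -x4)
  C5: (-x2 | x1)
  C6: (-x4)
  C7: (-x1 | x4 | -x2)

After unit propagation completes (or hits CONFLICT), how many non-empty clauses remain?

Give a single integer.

Answer: 0

Derivation:
unit clause [3] forces x3=T; simplify:
  drop -3 from [-3, -2, 4] -> [-2, 4]
  satisfied 1 clause(s); 6 remain; assigned so far: [3]
unit clause [-4] forces x4=F; simplify:
  drop 4 from [4, -1] -> [-1]
  drop 4 from [-2, 4] -> [-2]
  drop 4 from [-1, 4, -2] -> [-1, -2]
  satisfied 2 clause(s); 4 remain; assigned so far: [3, 4]
unit clause [-1] forces x1=F; simplify:
  drop 1 from [-2, 1] -> [-2]
  satisfied 2 clause(s); 2 remain; assigned so far: [1, 3, 4]
unit clause [-2] forces x2=F; simplify:
  satisfied 2 clause(s); 0 remain; assigned so far: [1, 2, 3, 4]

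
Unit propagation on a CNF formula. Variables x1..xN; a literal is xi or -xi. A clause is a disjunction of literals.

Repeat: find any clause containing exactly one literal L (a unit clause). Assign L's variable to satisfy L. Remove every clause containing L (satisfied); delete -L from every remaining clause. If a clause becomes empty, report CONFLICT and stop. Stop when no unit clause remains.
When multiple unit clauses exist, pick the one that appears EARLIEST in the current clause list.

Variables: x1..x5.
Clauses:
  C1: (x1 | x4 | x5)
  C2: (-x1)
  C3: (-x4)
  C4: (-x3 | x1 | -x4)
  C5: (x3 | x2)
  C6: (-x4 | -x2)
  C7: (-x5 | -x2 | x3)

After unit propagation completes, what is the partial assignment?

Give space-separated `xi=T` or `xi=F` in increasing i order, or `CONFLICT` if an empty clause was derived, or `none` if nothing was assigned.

unit clause [-1] forces x1=F; simplify:
  drop 1 from [1, 4, 5] -> [4, 5]
  drop 1 from [-3, 1, -4] -> [-3, -4]
  satisfied 1 clause(s); 6 remain; assigned so far: [1]
unit clause [-4] forces x4=F; simplify:
  drop 4 from [4, 5] -> [5]
  satisfied 3 clause(s); 3 remain; assigned so far: [1, 4]
unit clause [5] forces x5=T; simplify:
  drop -5 from [-5, -2, 3] -> [-2, 3]
  satisfied 1 clause(s); 2 remain; assigned so far: [1, 4, 5]

Answer: x1=F x4=F x5=T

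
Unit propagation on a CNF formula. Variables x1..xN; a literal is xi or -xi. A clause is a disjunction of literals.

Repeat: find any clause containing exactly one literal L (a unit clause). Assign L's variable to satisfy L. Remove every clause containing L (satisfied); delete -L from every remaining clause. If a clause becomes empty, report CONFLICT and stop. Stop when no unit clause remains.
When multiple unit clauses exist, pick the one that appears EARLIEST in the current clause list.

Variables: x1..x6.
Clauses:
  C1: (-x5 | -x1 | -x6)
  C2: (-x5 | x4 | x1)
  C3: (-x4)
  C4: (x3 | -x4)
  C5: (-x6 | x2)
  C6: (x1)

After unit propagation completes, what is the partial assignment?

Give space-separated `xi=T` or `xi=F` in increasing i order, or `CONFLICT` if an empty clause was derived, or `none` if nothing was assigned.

unit clause [-4] forces x4=F; simplify:
  drop 4 from [-5, 4, 1] -> [-5, 1]
  satisfied 2 clause(s); 4 remain; assigned so far: [4]
unit clause [1] forces x1=T; simplify:
  drop -1 from [-5, -1, -6] -> [-5, -6]
  satisfied 2 clause(s); 2 remain; assigned so far: [1, 4]

Answer: x1=T x4=F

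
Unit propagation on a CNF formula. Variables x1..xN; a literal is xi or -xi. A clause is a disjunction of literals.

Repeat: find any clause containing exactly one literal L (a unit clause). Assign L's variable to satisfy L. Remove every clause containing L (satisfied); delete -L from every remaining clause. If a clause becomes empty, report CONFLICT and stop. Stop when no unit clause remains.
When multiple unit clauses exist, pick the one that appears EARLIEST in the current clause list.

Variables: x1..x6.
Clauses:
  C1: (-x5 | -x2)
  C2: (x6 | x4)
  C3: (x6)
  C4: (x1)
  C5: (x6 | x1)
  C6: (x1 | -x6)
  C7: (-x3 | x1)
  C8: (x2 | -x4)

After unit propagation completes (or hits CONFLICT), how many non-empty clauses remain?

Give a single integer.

unit clause [6] forces x6=T; simplify:
  drop -6 from [1, -6] -> [1]
  satisfied 3 clause(s); 5 remain; assigned so far: [6]
unit clause [1] forces x1=T; simplify:
  satisfied 3 clause(s); 2 remain; assigned so far: [1, 6]

Answer: 2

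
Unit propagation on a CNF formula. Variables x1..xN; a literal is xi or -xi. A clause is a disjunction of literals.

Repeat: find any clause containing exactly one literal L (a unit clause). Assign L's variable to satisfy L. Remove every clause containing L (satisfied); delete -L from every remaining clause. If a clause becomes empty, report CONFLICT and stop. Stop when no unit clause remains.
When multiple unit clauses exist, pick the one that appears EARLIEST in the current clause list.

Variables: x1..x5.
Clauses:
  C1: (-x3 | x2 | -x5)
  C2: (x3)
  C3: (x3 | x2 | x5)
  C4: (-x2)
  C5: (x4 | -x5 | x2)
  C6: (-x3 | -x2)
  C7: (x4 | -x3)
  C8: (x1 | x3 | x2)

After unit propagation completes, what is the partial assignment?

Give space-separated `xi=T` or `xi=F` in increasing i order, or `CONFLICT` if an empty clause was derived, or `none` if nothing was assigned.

unit clause [3] forces x3=T; simplify:
  drop -3 from [-3, 2, -5] -> [2, -5]
  drop -3 from [-3, -2] -> [-2]
  drop -3 from [4, -3] -> [4]
  satisfied 3 clause(s); 5 remain; assigned so far: [3]
unit clause [-2] forces x2=F; simplify:
  drop 2 from [2, -5] -> [-5]
  drop 2 from [4, -5, 2] -> [4, -5]
  satisfied 2 clause(s); 3 remain; assigned so far: [2, 3]
unit clause [-5] forces x5=F; simplify:
  satisfied 2 clause(s); 1 remain; assigned so far: [2, 3, 5]
unit clause [4] forces x4=T; simplify:
  satisfied 1 clause(s); 0 remain; assigned so far: [2, 3, 4, 5]

Answer: x2=F x3=T x4=T x5=F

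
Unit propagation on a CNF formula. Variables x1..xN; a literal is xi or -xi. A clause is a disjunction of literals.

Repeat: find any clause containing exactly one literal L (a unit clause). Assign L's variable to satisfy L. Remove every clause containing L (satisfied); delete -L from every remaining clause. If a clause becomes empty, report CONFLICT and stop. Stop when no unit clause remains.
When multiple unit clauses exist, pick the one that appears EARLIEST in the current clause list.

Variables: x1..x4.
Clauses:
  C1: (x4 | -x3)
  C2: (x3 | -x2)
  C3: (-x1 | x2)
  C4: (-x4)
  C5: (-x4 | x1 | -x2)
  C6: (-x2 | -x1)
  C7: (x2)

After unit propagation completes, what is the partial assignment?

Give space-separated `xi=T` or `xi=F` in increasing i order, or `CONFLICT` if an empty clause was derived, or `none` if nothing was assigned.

unit clause [-4] forces x4=F; simplify:
  drop 4 from [4, -3] -> [-3]
  satisfied 2 clause(s); 5 remain; assigned so far: [4]
unit clause [-3] forces x3=F; simplify:
  drop 3 from [3, -2] -> [-2]
  satisfied 1 clause(s); 4 remain; assigned so far: [3, 4]
unit clause [-2] forces x2=F; simplify:
  drop 2 from [-1, 2] -> [-1]
  drop 2 from [2] -> [] (empty!)
  satisfied 2 clause(s); 2 remain; assigned so far: [2, 3, 4]
CONFLICT (empty clause)

Answer: CONFLICT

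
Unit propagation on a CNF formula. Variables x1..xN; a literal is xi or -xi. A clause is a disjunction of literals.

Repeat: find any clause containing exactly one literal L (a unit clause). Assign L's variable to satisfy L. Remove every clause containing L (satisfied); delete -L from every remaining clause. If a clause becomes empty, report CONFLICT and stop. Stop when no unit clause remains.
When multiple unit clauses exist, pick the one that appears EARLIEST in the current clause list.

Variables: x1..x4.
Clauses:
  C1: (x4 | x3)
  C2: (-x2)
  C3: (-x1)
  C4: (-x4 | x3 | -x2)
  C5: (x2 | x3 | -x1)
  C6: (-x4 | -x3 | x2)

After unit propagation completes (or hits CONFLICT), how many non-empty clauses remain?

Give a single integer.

Answer: 2

Derivation:
unit clause [-2] forces x2=F; simplify:
  drop 2 from [2, 3, -1] -> [3, -1]
  drop 2 from [-4, -3, 2] -> [-4, -3]
  satisfied 2 clause(s); 4 remain; assigned so far: [2]
unit clause [-1] forces x1=F; simplify:
  satisfied 2 clause(s); 2 remain; assigned so far: [1, 2]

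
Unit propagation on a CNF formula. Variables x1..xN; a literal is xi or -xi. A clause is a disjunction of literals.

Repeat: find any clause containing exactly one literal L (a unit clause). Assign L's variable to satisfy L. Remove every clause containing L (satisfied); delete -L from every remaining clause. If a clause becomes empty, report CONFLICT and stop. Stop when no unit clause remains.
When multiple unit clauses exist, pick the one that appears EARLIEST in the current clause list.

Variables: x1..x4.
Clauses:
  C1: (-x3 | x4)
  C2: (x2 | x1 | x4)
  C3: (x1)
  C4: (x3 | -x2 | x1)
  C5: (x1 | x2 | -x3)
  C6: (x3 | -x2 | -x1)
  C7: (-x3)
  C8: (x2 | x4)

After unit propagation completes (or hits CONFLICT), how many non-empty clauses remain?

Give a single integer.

unit clause [1] forces x1=T; simplify:
  drop -1 from [3, -2, -1] -> [3, -2]
  satisfied 4 clause(s); 4 remain; assigned so far: [1]
unit clause [-3] forces x3=F; simplify:
  drop 3 from [3, -2] -> [-2]
  satisfied 2 clause(s); 2 remain; assigned so far: [1, 3]
unit clause [-2] forces x2=F; simplify:
  drop 2 from [2, 4] -> [4]
  satisfied 1 clause(s); 1 remain; assigned so far: [1, 2, 3]
unit clause [4] forces x4=T; simplify:
  satisfied 1 clause(s); 0 remain; assigned so far: [1, 2, 3, 4]

Answer: 0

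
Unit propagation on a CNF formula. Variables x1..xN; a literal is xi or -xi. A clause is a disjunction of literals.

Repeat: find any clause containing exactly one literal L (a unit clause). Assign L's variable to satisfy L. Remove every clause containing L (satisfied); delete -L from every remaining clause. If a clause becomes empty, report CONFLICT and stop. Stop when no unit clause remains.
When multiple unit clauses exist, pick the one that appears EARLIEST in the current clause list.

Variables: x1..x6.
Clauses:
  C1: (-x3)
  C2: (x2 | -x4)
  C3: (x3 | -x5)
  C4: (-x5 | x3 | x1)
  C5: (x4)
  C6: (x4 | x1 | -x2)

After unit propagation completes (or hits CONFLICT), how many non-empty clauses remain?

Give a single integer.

Answer: 0

Derivation:
unit clause [-3] forces x3=F; simplify:
  drop 3 from [3, -5] -> [-5]
  drop 3 from [-5, 3, 1] -> [-5, 1]
  satisfied 1 clause(s); 5 remain; assigned so far: [3]
unit clause [-5] forces x5=F; simplify:
  satisfied 2 clause(s); 3 remain; assigned so far: [3, 5]
unit clause [4] forces x4=T; simplify:
  drop -4 from [2, -4] -> [2]
  satisfied 2 clause(s); 1 remain; assigned so far: [3, 4, 5]
unit clause [2] forces x2=T; simplify:
  satisfied 1 clause(s); 0 remain; assigned so far: [2, 3, 4, 5]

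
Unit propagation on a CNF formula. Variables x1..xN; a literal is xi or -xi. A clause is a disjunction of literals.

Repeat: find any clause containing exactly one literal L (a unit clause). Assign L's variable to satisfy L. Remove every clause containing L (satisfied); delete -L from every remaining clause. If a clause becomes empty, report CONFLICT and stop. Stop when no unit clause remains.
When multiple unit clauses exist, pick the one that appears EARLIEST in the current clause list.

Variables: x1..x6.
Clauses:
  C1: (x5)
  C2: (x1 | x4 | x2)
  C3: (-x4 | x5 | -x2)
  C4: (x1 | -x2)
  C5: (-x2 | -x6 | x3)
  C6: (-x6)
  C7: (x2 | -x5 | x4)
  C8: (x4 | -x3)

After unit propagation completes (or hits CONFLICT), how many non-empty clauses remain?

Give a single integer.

unit clause [5] forces x5=T; simplify:
  drop -5 from [2, -5, 4] -> [2, 4]
  satisfied 2 clause(s); 6 remain; assigned so far: [5]
unit clause [-6] forces x6=F; simplify:
  satisfied 2 clause(s); 4 remain; assigned so far: [5, 6]

Answer: 4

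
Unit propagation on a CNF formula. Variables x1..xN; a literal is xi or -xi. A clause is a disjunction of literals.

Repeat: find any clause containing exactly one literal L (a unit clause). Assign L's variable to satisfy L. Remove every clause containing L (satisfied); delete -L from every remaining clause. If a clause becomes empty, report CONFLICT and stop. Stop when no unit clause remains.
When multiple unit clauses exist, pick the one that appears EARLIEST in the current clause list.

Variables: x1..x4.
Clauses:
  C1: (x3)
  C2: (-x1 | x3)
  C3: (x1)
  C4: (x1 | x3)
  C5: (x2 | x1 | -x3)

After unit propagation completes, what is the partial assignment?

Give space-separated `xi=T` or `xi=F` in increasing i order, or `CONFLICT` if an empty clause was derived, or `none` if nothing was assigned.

unit clause [3] forces x3=T; simplify:
  drop -3 from [2, 1, -3] -> [2, 1]
  satisfied 3 clause(s); 2 remain; assigned so far: [3]
unit clause [1] forces x1=T; simplify:
  satisfied 2 clause(s); 0 remain; assigned so far: [1, 3]

Answer: x1=T x3=T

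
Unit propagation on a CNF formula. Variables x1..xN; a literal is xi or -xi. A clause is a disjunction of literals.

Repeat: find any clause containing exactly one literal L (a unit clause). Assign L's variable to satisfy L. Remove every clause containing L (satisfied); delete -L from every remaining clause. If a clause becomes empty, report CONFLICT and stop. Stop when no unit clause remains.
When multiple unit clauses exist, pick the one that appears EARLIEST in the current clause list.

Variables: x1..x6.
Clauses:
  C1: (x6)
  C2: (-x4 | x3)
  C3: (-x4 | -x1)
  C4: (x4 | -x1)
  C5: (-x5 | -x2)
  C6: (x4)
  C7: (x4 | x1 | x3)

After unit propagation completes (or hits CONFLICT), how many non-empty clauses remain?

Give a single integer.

unit clause [6] forces x6=T; simplify:
  satisfied 1 clause(s); 6 remain; assigned so far: [6]
unit clause [4] forces x4=T; simplify:
  drop -4 from [-4, 3] -> [3]
  drop -4 from [-4, -1] -> [-1]
  satisfied 3 clause(s); 3 remain; assigned so far: [4, 6]
unit clause [3] forces x3=T; simplify:
  satisfied 1 clause(s); 2 remain; assigned so far: [3, 4, 6]
unit clause [-1] forces x1=F; simplify:
  satisfied 1 clause(s); 1 remain; assigned so far: [1, 3, 4, 6]

Answer: 1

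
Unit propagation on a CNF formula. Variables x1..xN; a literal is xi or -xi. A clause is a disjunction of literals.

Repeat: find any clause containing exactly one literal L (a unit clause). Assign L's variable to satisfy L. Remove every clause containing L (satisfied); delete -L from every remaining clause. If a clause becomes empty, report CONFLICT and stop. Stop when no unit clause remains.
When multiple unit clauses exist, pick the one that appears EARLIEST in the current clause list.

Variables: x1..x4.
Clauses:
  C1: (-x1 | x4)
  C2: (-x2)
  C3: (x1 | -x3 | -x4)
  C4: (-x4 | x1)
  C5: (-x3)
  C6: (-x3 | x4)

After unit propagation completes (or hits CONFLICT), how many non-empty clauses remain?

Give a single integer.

unit clause [-2] forces x2=F; simplify:
  satisfied 1 clause(s); 5 remain; assigned so far: [2]
unit clause [-3] forces x3=F; simplify:
  satisfied 3 clause(s); 2 remain; assigned so far: [2, 3]

Answer: 2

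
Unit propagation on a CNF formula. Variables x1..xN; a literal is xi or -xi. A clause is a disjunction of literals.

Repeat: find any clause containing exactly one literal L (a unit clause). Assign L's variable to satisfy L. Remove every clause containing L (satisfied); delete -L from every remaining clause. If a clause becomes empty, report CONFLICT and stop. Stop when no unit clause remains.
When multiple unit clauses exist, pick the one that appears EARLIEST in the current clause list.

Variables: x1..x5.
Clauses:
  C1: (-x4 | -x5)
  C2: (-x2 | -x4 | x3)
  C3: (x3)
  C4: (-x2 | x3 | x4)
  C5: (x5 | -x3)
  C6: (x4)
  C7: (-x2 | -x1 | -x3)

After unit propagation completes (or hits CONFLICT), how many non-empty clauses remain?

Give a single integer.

Answer: 1

Derivation:
unit clause [3] forces x3=T; simplify:
  drop -3 from [5, -3] -> [5]
  drop -3 from [-2, -1, -3] -> [-2, -1]
  satisfied 3 clause(s); 4 remain; assigned so far: [3]
unit clause [5] forces x5=T; simplify:
  drop -5 from [-4, -5] -> [-4]
  satisfied 1 clause(s); 3 remain; assigned so far: [3, 5]
unit clause [-4] forces x4=F; simplify:
  drop 4 from [4] -> [] (empty!)
  satisfied 1 clause(s); 2 remain; assigned so far: [3, 4, 5]
CONFLICT (empty clause)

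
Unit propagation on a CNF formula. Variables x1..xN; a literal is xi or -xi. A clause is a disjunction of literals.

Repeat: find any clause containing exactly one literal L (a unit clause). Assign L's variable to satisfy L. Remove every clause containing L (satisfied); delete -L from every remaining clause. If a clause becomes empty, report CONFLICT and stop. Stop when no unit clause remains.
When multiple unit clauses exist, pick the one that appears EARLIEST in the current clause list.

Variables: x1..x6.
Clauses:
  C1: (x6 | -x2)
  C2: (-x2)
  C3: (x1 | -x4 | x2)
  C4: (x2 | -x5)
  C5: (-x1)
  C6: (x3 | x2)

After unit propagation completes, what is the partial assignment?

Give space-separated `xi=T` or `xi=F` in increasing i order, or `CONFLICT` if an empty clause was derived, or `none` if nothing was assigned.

unit clause [-2] forces x2=F; simplify:
  drop 2 from [1, -4, 2] -> [1, -4]
  drop 2 from [2, -5] -> [-5]
  drop 2 from [3, 2] -> [3]
  satisfied 2 clause(s); 4 remain; assigned so far: [2]
unit clause [-5] forces x5=F; simplify:
  satisfied 1 clause(s); 3 remain; assigned so far: [2, 5]
unit clause [-1] forces x1=F; simplify:
  drop 1 from [1, -4] -> [-4]
  satisfied 1 clause(s); 2 remain; assigned so far: [1, 2, 5]
unit clause [-4] forces x4=F; simplify:
  satisfied 1 clause(s); 1 remain; assigned so far: [1, 2, 4, 5]
unit clause [3] forces x3=T; simplify:
  satisfied 1 clause(s); 0 remain; assigned so far: [1, 2, 3, 4, 5]

Answer: x1=F x2=F x3=T x4=F x5=F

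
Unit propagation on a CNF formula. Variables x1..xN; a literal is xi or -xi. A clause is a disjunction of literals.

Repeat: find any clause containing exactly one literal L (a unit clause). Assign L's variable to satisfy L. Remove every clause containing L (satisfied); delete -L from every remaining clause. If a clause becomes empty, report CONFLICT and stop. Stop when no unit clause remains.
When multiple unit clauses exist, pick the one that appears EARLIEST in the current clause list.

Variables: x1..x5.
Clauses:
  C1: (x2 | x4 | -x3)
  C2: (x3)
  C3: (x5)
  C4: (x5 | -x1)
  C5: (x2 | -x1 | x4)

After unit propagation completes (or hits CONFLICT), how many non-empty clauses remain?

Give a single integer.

Answer: 2

Derivation:
unit clause [3] forces x3=T; simplify:
  drop -3 from [2, 4, -3] -> [2, 4]
  satisfied 1 clause(s); 4 remain; assigned so far: [3]
unit clause [5] forces x5=T; simplify:
  satisfied 2 clause(s); 2 remain; assigned so far: [3, 5]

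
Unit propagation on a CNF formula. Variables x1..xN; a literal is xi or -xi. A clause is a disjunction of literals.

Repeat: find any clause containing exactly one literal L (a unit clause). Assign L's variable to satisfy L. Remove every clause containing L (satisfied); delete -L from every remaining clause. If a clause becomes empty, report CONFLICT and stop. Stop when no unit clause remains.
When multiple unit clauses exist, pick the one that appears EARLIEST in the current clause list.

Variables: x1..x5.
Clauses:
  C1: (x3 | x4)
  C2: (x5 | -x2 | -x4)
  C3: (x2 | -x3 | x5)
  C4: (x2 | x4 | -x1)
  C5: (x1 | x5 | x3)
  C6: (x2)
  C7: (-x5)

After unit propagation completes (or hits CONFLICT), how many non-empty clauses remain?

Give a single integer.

Answer: 0

Derivation:
unit clause [2] forces x2=T; simplify:
  drop -2 from [5, -2, -4] -> [5, -4]
  satisfied 3 clause(s); 4 remain; assigned so far: [2]
unit clause [-5] forces x5=F; simplify:
  drop 5 from [5, -4] -> [-4]
  drop 5 from [1, 5, 3] -> [1, 3]
  satisfied 1 clause(s); 3 remain; assigned so far: [2, 5]
unit clause [-4] forces x4=F; simplify:
  drop 4 from [3, 4] -> [3]
  satisfied 1 clause(s); 2 remain; assigned so far: [2, 4, 5]
unit clause [3] forces x3=T; simplify:
  satisfied 2 clause(s); 0 remain; assigned so far: [2, 3, 4, 5]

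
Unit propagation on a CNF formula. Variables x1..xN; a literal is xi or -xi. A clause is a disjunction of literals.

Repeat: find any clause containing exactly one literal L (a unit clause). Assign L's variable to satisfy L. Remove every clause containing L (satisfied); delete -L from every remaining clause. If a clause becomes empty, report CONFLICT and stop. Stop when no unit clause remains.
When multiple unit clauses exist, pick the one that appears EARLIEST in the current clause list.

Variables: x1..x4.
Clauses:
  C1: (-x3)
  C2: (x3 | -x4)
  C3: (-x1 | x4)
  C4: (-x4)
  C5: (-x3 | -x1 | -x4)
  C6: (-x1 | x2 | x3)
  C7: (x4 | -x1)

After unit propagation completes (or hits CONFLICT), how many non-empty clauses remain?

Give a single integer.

unit clause [-3] forces x3=F; simplify:
  drop 3 from [3, -4] -> [-4]
  drop 3 from [-1, 2, 3] -> [-1, 2]
  satisfied 2 clause(s); 5 remain; assigned so far: [3]
unit clause [-4] forces x4=F; simplify:
  drop 4 from [-1, 4] -> [-1]
  drop 4 from [4, -1] -> [-1]
  satisfied 2 clause(s); 3 remain; assigned so far: [3, 4]
unit clause [-1] forces x1=F; simplify:
  satisfied 3 clause(s); 0 remain; assigned so far: [1, 3, 4]

Answer: 0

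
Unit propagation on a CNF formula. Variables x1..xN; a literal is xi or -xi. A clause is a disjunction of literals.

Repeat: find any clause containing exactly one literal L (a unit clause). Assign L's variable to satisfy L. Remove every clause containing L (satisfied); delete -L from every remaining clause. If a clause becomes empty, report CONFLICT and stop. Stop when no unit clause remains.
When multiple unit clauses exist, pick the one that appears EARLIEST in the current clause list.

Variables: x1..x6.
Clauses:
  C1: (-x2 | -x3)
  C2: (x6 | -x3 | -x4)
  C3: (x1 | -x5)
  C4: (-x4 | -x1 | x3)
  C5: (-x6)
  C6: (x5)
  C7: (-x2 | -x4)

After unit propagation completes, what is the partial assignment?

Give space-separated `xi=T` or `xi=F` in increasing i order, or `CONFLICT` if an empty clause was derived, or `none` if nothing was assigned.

unit clause [-6] forces x6=F; simplify:
  drop 6 from [6, -3, -4] -> [-3, -4]
  satisfied 1 clause(s); 6 remain; assigned so far: [6]
unit clause [5] forces x5=T; simplify:
  drop -5 from [1, -5] -> [1]
  satisfied 1 clause(s); 5 remain; assigned so far: [5, 6]
unit clause [1] forces x1=T; simplify:
  drop -1 from [-4, -1, 3] -> [-4, 3]
  satisfied 1 clause(s); 4 remain; assigned so far: [1, 5, 6]

Answer: x1=T x5=T x6=F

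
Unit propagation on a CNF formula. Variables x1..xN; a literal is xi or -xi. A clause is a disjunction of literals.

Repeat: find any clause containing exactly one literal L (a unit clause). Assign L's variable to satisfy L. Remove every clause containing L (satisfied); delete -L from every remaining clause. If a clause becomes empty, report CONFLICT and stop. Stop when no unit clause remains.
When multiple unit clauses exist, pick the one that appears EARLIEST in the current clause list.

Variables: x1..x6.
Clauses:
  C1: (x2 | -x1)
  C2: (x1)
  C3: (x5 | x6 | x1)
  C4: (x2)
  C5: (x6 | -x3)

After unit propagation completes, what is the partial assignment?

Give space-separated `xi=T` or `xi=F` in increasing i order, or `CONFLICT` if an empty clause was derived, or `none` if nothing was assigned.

Answer: x1=T x2=T

Derivation:
unit clause [1] forces x1=T; simplify:
  drop -1 from [2, -1] -> [2]
  satisfied 2 clause(s); 3 remain; assigned so far: [1]
unit clause [2] forces x2=T; simplify:
  satisfied 2 clause(s); 1 remain; assigned so far: [1, 2]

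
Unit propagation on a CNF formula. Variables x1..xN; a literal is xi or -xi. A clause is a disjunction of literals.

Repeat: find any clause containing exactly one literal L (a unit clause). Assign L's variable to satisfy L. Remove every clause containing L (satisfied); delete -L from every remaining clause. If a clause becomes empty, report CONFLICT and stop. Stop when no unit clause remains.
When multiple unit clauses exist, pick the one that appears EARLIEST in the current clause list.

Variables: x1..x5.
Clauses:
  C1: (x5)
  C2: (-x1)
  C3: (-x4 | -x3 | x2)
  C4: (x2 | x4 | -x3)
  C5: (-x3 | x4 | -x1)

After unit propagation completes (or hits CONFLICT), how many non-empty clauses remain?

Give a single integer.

Answer: 2

Derivation:
unit clause [5] forces x5=T; simplify:
  satisfied 1 clause(s); 4 remain; assigned so far: [5]
unit clause [-1] forces x1=F; simplify:
  satisfied 2 clause(s); 2 remain; assigned so far: [1, 5]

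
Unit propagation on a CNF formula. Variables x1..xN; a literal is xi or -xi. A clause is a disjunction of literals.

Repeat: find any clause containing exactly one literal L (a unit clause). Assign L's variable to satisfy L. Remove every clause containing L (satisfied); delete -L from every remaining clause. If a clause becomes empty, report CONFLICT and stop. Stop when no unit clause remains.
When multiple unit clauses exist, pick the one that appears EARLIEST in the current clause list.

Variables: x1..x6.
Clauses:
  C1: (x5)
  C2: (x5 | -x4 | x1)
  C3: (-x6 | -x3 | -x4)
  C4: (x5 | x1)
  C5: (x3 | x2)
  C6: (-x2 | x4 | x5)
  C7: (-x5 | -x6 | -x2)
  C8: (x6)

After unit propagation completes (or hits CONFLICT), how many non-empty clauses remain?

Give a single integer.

unit clause [5] forces x5=T; simplify:
  drop -5 from [-5, -6, -2] -> [-6, -2]
  satisfied 4 clause(s); 4 remain; assigned so far: [5]
unit clause [6] forces x6=T; simplify:
  drop -6 from [-6, -3, -4] -> [-3, -4]
  drop -6 from [-6, -2] -> [-2]
  satisfied 1 clause(s); 3 remain; assigned so far: [5, 6]
unit clause [-2] forces x2=F; simplify:
  drop 2 from [3, 2] -> [3]
  satisfied 1 clause(s); 2 remain; assigned so far: [2, 5, 6]
unit clause [3] forces x3=T; simplify:
  drop -3 from [-3, -4] -> [-4]
  satisfied 1 clause(s); 1 remain; assigned so far: [2, 3, 5, 6]
unit clause [-4] forces x4=F; simplify:
  satisfied 1 clause(s); 0 remain; assigned so far: [2, 3, 4, 5, 6]

Answer: 0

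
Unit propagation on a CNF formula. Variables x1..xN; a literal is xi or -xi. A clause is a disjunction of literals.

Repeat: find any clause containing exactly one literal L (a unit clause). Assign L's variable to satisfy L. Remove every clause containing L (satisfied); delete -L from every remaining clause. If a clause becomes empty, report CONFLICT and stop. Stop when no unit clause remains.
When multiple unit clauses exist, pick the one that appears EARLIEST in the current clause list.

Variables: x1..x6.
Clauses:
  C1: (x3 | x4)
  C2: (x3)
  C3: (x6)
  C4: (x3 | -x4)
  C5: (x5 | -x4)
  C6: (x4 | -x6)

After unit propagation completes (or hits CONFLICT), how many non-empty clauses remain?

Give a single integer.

Answer: 0

Derivation:
unit clause [3] forces x3=T; simplify:
  satisfied 3 clause(s); 3 remain; assigned so far: [3]
unit clause [6] forces x6=T; simplify:
  drop -6 from [4, -6] -> [4]
  satisfied 1 clause(s); 2 remain; assigned so far: [3, 6]
unit clause [4] forces x4=T; simplify:
  drop -4 from [5, -4] -> [5]
  satisfied 1 clause(s); 1 remain; assigned so far: [3, 4, 6]
unit clause [5] forces x5=T; simplify:
  satisfied 1 clause(s); 0 remain; assigned so far: [3, 4, 5, 6]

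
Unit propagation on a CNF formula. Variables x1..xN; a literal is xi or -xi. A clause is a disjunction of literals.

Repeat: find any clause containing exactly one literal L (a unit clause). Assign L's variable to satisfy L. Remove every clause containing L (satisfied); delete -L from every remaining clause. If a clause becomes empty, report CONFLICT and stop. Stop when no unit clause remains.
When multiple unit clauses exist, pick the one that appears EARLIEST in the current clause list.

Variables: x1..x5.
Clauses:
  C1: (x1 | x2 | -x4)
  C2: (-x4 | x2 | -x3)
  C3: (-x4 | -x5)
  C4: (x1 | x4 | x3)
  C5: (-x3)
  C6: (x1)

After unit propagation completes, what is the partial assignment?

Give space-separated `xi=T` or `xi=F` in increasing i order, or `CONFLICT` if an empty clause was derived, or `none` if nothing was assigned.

Answer: x1=T x3=F

Derivation:
unit clause [-3] forces x3=F; simplify:
  drop 3 from [1, 4, 3] -> [1, 4]
  satisfied 2 clause(s); 4 remain; assigned so far: [3]
unit clause [1] forces x1=T; simplify:
  satisfied 3 clause(s); 1 remain; assigned so far: [1, 3]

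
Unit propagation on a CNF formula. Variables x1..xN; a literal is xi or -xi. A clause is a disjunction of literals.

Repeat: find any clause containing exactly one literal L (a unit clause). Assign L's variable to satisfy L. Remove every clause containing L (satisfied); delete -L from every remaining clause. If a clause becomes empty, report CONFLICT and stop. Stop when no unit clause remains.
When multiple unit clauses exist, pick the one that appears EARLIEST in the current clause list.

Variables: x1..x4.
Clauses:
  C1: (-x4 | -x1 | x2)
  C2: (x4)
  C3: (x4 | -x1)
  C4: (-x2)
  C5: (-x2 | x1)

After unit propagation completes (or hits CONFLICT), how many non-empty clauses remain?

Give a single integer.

Answer: 0

Derivation:
unit clause [4] forces x4=T; simplify:
  drop -4 from [-4, -1, 2] -> [-1, 2]
  satisfied 2 clause(s); 3 remain; assigned so far: [4]
unit clause [-2] forces x2=F; simplify:
  drop 2 from [-1, 2] -> [-1]
  satisfied 2 clause(s); 1 remain; assigned so far: [2, 4]
unit clause [-1] forces x1=F; simplify:
  satisfied 1 clause(s); 0 remain; assigned so far: [1, 2, 4]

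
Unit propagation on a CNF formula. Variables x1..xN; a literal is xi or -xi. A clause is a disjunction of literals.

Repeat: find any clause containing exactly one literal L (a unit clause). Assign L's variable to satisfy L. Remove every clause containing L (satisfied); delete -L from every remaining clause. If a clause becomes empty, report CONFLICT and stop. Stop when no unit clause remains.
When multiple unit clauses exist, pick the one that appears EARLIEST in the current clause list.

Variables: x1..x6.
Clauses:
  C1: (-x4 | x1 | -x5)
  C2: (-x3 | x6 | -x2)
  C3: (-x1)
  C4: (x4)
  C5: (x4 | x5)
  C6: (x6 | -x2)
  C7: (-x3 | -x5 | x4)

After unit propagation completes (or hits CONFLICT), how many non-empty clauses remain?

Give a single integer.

unit clause [-1] forces x1=F; simplify:
  drop 1 from [-4, 1, -5] -> [-4, -5]
  satisfied 1 clause(s); 6 remain; assigned so far: [1]
unit clause [4] forces x4=T; simplify:
  drop -4 from [-4, -5] -> [-5]
  satisfied 3 clause(s); 3 remain; assigned so far: [1, 4]
unit clause [-5] forces x5=F; simplify:
  satisfied 1 clause(s); 2 remain; assigned so far: [1, 4, 5]

Answer: 2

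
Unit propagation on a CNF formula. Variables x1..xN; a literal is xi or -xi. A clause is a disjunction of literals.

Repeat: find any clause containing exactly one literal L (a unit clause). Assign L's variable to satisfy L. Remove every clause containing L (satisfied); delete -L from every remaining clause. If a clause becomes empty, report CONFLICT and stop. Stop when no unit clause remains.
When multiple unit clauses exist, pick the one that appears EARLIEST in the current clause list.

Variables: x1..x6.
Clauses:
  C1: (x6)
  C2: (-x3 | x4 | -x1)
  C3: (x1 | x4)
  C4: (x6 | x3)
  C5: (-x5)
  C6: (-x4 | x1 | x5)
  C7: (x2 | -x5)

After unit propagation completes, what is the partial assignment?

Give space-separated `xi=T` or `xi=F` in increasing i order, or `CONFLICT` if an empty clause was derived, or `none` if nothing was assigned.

unit clause [6] forces x6=T; simplify:
  satisfied 2 clause(s); 5 remain; assigned so far: [6]
unit clause [-5] forces x5=F; simplify:
  drop 5 from [-4, 1, 5] -> [-4, 1]
  satisfied 2 clause(s); 3 remain; assigned so far: [5, 6]

Answer: x5=F x6=T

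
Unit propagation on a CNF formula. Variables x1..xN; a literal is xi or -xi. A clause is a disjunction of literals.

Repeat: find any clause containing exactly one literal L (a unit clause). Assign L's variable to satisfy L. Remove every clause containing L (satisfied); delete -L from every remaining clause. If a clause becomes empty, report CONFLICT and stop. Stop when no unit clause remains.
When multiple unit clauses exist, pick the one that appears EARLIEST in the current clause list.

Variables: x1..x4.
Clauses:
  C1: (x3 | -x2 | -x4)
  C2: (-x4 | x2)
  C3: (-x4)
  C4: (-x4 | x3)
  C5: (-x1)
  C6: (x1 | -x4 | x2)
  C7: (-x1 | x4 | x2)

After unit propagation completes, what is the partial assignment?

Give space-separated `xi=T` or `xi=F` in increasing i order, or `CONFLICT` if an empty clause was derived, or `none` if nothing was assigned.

Answer: x1=F x4=F

Derivation:
unit clause [-4] forces x4=F; simplify:
  drop 4 from [-1, 4, 2] -> [-1, 2]
  satisfied 5 clause(s); 2 remain; assigned so far: [4]
unit clause [-1] forces x1=F; simplify:
  satisfied 2 clause(s); 0 remain; assigned so far: [1, 4]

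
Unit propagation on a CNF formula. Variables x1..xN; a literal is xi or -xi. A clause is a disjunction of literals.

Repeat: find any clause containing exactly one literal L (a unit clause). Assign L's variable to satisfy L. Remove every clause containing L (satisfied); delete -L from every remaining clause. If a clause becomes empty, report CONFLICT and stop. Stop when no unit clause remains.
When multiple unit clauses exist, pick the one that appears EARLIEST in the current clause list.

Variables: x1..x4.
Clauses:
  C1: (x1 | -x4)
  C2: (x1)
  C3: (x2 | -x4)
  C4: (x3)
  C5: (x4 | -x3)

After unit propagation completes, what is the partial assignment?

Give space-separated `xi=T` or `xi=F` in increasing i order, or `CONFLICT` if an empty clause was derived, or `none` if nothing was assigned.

unit clause [1] forces x1=T; simplify:
  satisfied 2 clause(s); 3 remain; assigned so far: [1]
unit clause [3] forces x3=T; simplify:
  drop -3 from [4, -3] -> [4]
  satisfied 1 clause(s); 2 remain; assigned so far: [1, 3]
unit clause [4] forces x4=T; simplify:
  drop -4 from [2, -4] -> [2]
  satisfied 1 clause(s); 1 remain; assigned so far: [1, 3, 4]
unit clause [2] forces x2=T; simplify:
  satisfied 1 clause(s); 0 remain; assigned so far: [1, 2, 3, 4]

Answer: x1=T x2=T x3=T x4=T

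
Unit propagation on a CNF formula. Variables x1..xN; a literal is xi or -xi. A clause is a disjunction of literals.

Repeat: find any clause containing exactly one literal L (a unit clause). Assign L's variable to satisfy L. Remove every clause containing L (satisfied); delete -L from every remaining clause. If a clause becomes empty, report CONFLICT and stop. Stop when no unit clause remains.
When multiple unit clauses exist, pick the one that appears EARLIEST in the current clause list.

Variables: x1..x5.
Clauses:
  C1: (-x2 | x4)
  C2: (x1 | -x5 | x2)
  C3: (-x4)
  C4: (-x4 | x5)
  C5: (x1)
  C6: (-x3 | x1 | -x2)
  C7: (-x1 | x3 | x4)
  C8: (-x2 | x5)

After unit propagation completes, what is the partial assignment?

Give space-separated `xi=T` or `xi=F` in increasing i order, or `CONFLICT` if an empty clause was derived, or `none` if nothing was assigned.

unit clause [-4] forces x4=F; simplify:
  drop 4 from [-2, 4] -> [-2]
  drop 4 from [-1, 3, 4] -> [-1, 3]
  satisfied 2 clause(s); 6 remain; assigned so far: [4]
unit clause [-2] forces x2=F; simplify:
  drop 2 from [1, -5, 2] -> [1, -5]
  satisfied 3 clause(s); 3 remain; assigned so far: [2, 4]
unit clause [1] forces x1=T; simplify:
  drop -1 from [-1, 3] -> [3]
  satisfied 2 clause(s); 1 remain; assigned so far: [1, 2, 4]
unit clause [3] forces x3=T; simplify:
  satisfied 1 clause(s); 0 remain; assigned so far: [1, 2, 3, 4]

Answer: x1=T x2=F x3=T x4=F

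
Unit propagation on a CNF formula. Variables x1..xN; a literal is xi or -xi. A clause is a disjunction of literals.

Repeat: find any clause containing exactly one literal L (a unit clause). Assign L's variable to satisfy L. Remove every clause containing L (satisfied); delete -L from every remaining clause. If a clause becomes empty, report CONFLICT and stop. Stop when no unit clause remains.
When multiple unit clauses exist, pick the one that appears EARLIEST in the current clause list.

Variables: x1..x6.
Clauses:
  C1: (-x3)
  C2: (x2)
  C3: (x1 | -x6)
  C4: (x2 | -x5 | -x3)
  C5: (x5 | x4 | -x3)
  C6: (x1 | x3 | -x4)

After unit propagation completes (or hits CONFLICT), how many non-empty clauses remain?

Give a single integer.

Answer: 2

Derivation:
unit clause [-3] forces x3=F; simplify:
  drop 3 from [1, 3, -4] -> [1, -4]
  satisfied 3 clause(s); 3 remain; assigned so far: [3]
unit clause [2] forces x2=T; simplify:
  satisfied 1 clause(s); 2 remain; assigned so far: [2, 3]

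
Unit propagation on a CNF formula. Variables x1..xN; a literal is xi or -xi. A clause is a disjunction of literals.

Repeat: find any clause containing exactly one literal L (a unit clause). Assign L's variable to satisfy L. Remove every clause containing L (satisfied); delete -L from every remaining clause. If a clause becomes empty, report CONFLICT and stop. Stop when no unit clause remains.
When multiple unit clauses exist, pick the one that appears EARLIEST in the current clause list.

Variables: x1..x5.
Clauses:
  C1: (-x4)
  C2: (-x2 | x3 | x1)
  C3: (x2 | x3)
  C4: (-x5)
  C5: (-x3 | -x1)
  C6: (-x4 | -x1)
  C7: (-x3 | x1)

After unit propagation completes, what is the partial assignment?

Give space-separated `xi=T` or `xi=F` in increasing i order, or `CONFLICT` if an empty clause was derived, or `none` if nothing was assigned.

unit clause [-4] forces x4=F; simplify:
  satisfied 2 clause(s); 5 remain; assigned so far: [4]
unit clause [-5] forces x5=F; simplify:
  satisfied 1 clause(s); 4 remain; assigned so far: [4, 5]

Answer: x4=F x5=F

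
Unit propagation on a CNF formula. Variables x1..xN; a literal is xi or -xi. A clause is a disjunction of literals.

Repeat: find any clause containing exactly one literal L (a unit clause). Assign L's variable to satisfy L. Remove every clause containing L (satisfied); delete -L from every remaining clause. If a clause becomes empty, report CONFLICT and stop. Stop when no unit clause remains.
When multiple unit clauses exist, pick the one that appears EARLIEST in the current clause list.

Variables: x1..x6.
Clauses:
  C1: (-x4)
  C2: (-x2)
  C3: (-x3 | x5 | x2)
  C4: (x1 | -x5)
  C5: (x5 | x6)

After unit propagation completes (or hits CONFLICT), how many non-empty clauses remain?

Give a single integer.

Answer: 3

Derivation:
unit clause [-4] forces x4=F; simplify:
  satisfied 1 clause(s); 4 remain; assigned so far: [4]
unit clause [-2] forces x2=F; simplify:
  drop 2 from [-3, 5, 2] -> [-3, 5]
  satisfied 1 clause(s); 3 remain; assigned so far: [2, 4]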